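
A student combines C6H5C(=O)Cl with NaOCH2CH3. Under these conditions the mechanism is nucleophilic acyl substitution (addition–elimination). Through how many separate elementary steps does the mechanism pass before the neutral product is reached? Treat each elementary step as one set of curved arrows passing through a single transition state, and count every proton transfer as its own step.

2

Step 1: Nucleophilic addition of CH3CH2O⁻ to the acyl carbon breaks the π(C=O) bond and yields a tetrahedral, anionic intermediate.
Step 2: An oxygen lone pair re-forms the C=O π bond as the C–Cl σ-bond breaks; Cl⁻ is expelled.
Total: 2 elementary steps.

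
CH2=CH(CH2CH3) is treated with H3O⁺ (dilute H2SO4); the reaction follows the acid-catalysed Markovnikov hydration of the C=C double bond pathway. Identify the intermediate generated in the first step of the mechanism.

secondary carbocation

Step 1: The π electrons of the C=C bond attack a proton of H3O⁺; Markovnikov addition places the new C–H on the less-substituted alkene carbon, so the positive charge ends up on the more-substituted carbon — a secondary carbocation. H2O is released.
After step 1 the species present is a secondary carbocation.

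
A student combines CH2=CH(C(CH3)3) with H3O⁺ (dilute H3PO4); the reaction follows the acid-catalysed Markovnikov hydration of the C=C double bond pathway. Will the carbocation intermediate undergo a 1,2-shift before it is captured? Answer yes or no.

yes

The first-formed carbocation is secondary.
The adjacent tert-butyl carbon has no hydrogen but bears methyl groups; migration of one methyl with its bonding pair (a 1,2-methyl shift) places the charge on a tertiary centre.
Tertiary is more stable than secondary, so the shift occurs.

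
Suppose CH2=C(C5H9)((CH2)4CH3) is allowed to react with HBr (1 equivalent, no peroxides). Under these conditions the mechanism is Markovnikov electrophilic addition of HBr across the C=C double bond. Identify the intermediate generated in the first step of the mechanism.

Step 1: Protonation of the alkene by HBr: the π bond acts as the nucleophile and picks up H⁺, giving the more stable (Markovnikov) tertiary carbocation. The H–Br bond breaks heterolytically, releasing Br⁻.
After step 1 the species present is a tertiary carbocation.

tertiary carbocation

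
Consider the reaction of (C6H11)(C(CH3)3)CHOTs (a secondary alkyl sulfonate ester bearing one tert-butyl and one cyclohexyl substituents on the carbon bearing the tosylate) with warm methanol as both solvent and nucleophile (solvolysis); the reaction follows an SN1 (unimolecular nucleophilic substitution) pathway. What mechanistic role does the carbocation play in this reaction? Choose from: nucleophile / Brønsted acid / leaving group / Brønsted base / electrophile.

Step 3: CH3OH donates an oxygen lone pair into the empty p orbital of the cation, giving a protonated ether (an oxonium ion).
The carbocation accepts an electron pair into an empty or π* orbital — it is the electrophile.

electrophile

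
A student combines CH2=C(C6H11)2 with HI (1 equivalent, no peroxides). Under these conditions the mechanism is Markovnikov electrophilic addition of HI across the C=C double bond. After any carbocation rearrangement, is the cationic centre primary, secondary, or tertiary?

Step 1: The π electrons of the C=C bond attack a proton of HI; Markovnikov addition places the new C–H on the less-substituted alkene carbon, so the positive charge ends up on the more-substituted carbon — a tertiary carbocation. The H–I bond breaks heterolytically, releasing I⁻.
No single 1,2-shift to an adjacent carbon would give a more-substituted cation, so no rearrangement occurs.

tertiary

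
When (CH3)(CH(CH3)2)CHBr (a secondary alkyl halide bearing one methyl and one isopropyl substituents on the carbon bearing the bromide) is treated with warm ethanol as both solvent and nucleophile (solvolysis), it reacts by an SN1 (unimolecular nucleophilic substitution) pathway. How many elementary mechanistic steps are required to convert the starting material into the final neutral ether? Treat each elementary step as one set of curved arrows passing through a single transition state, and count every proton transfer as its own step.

Step 1: Rate-determining heterolysis of the C–Br bond gives Br⁻ and a secondary carbocation.
Step 2: A hydride (H with its bonding pair) migrates from the adjacent isopropyl carbon to the cationic centre — a 1,2-hydride shift — upgrading the secondary cation to a tertiary one.
Step 3: CH3CH2OH donates an oxygen lone pair into the empty p orbital of the cation, giving a protonated ether (an oxonium ion).
Step 4: A second solvent molecule removes the proton on oxygen, giving the neutral ether product.
Total: 4 elementary steps.

4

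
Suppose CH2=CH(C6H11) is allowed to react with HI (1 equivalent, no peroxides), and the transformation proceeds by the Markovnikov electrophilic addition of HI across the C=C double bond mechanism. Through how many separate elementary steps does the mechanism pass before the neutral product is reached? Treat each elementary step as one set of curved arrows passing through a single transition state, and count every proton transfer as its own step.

3

Step 1: Electrophilic addition begins with the π(C=C) electrons forming a bond to the proton of HI. Following Markovnikov's rule, the resulting cation is secondary. The H–I bond breaks heterolytically, releasing I⁻.
Step 2: Carbocation rearrangement: a 1,2-hydride shift from the adjacent cyclohexyl carbon converts the initially-formed secondary cation into the more stable tertiary cation.
Step 3: Nucleophilic attack by I⁻ on the carbocation completes the addition, giving R–I.
Total: 3 elementary steps.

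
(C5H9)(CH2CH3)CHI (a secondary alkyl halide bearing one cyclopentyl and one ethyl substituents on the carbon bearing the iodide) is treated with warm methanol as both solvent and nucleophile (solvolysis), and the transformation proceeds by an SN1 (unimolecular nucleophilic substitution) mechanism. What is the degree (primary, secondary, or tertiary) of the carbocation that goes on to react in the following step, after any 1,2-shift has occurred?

Step 1: Rate-determining heterolysis of the C–I bond gives I⁻ and a secondary carbocation.
Step 2: A 1,2-hydride shift from the adjacent cyclopentyl carbon moves the positive charge from the secondary centre to an adjacent carbon, generating a more stable tertiary carbocation.
The cation rearranges from secondary to tertiary via a 1,2-hydride shift from the adjacent cyclopentyl carbon; the tertiary cation is what reacts next.

tertiary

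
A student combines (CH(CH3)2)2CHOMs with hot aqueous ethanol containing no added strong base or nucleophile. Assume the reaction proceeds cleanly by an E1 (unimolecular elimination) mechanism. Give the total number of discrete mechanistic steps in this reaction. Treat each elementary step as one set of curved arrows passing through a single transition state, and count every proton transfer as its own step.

3

Step 1: Rate-determining heterolysis of the C–O bond gives MsO⁻ and a secondary carbocation.
Step 2: A hydride (H with its bonding pair) migrates from the adjacent isopropyl carbon to the cationic centre — a 1,2-hydride shift — upgrading the secondary cation to a tertiary one.
Step 3: A water (or ethanol) molecule (solvent) deprotonates a β-carbon; as the C–H bond breaks, those electrons form the new alkene π bond.
Total: 3 elementary steps.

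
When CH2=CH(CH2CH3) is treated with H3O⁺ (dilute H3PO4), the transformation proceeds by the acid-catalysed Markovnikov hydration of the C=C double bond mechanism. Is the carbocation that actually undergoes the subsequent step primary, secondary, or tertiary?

Step 1: Protonation of the alkene by H3O⁺: the π bond acts as the nucleophile and picks up H⁺, giving the more stable (Markovnikov) secondary carbocation. H2O is released.
No single 1,2-shift to an adjacent carbon would give a more-substituted cation, so no rearrangement occurs.

secondary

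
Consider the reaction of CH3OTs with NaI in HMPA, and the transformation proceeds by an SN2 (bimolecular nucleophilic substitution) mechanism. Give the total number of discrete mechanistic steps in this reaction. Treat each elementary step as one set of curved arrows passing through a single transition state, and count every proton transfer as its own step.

1

Step 1: Backside attack by I⁻ on the carbon bearing the tosylate: the new C–I bond forms as the C–O bond breaks, with Walden inversion at carbon.
Total: 1 elementary step.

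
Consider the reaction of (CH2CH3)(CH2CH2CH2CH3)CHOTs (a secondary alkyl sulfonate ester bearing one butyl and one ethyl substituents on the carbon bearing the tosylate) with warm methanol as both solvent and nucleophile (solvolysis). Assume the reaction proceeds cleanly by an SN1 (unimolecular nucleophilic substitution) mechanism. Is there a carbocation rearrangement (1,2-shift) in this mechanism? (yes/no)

The first-formed carbocation is secondary.
No single 1,2-shift to an adjacent carbon would produce a more-substituted cation than the one already present, so no rearrangement occurs.

no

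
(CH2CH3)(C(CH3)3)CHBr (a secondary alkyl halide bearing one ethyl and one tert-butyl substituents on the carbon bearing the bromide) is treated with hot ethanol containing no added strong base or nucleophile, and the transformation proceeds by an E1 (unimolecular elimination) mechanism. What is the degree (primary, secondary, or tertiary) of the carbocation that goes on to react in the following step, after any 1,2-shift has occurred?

Step 1: Unassisted departure of Br⁻ (taking the C–Br bonding pair) generates a secondary carbocation.
Step 2: A 1,2-methyl shift from the adjacent tert-butyl carbon moves the positive charge from the secondary centre to an adjacent carbon, generating a more stable tertiary carbocation.
The cation rearranges from secondary to tertiary via a 1,2-methyl shift from the adjacent tert-butyl carbon; the tertiary cation is what reacts next.

tertiary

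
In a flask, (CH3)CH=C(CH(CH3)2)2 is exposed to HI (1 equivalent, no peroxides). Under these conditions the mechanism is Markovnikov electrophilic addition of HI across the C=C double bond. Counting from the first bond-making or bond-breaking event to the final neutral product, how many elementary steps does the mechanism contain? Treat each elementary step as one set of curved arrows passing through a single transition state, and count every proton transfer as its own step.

2

Step 1: Electrophilic addition begins with the π(C=C) electrons forming a bond to the proton of HI. Following Markovnikov's rule, the resulting cation is tertiary. The H–I bond breaks heterolytically, releasing I⁻.
(No 1,2-shift: no single shift to an adjacent carbon would give a more stable cation.)
Step 2: Nucleophilic attack by I⁻ on the carbocation completes the addition, giving R–I.
Total: 2 elementary steps.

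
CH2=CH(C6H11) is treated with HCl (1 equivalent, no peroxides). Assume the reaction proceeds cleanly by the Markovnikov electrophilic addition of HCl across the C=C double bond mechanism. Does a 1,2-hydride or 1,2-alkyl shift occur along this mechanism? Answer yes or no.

yes

The first-formed carbocation is secondary.
The adjacent cyclohexyl carbon already bears 2 other carbon substituents and has a hydrogen to migrate; after a 1,2-hydride shift from that carbon the positive charge sits on a tertiary centre.
Tertiary is more stable than secondary, so the shift occurs.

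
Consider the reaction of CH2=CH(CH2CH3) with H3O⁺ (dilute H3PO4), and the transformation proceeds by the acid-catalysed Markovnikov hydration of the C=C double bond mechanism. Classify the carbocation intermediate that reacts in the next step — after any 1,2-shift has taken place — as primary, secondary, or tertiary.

Step 1: Protonation of the alkene by H3O⁺: the π bond acts as the nucleophile and picks up H⁺, giving the more stable (Markovnikov) secondary carbocation. H2O is released.
No single 1,2-shift to an adjacent carbon would give a more-substituted cation, so no rearrangement occurs.

secondary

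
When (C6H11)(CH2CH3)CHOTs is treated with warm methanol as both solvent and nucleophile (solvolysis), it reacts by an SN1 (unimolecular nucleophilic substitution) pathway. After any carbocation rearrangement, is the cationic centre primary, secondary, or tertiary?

tertiary

Step 1: Ionisation: the C–O σ-bond cleaves heterolytically; both bonding electrons depart with TsO⁻, leaving a secondary carbocation at the α-carbon.
Step 2: Carbocation rearrangement: a 1,2-hydride shift from the adjacent cyclohexyl carbon converts the initially-formed secondary cation into the more stable tertiary cation.
The cation rearranges from secondary to tertiary via a 1,2-hydride shift from the adjacent cyclohexyl carbon; the tertiary cation is what reacts next.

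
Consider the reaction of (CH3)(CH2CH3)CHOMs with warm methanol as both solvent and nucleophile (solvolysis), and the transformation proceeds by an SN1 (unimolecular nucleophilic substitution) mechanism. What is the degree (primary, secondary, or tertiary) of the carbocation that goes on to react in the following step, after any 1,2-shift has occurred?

secondary

Step 1: Ionisation: the C–O σ-bond cleaves heterolytically; both bonding electrons depart with MsO⁻, leaving a secondary carbocation at the α-carbon.
No single 1,2-shift to an adjacent carbon would give a more-substituted cation, so no rearrangement occurs.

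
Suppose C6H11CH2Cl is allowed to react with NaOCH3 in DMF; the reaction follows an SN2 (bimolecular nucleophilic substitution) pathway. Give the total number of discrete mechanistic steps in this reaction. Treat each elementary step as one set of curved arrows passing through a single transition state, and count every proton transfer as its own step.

1

Step 1: The methoxide nucleophile donates a lone pair from O to the α-carbon in a backside attack; simultaneously the C–Cl σ-bond breaks and both of its electrons leave with Cl⁻. One concerted step with inversion of configuration.
Total: 1 elementary step.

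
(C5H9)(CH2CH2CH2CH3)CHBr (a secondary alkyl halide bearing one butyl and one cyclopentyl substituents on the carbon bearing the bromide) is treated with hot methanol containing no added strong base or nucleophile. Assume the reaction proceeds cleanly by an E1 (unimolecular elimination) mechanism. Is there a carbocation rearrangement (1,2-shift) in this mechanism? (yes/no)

The first-formed carbocation is secondary.
The adjacent cyclopentyl carbon already bears 2 other carbon substituents and has a hydrogen to migrate; after a 1,2-hydride shift from that carbon the positive charge sits on a tertiary centre.
Tertiary is more stable than secondary, so the shift occurs.

yes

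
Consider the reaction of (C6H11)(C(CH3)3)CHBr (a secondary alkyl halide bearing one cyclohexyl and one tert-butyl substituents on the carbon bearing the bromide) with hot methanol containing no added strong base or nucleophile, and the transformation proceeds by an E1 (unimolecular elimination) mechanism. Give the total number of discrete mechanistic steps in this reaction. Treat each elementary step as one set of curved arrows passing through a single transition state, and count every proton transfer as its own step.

3

Step 1: Ionisation: the C–Br σ-bond cleaves heterolytically; both bonding electrons depart with Br⁻, leaving a secondary carbocation at the α-carbon.
Step 2: A 1,2-hydride shift from the adjacent cyclohexyl carbon moves the positive charge from the secondary centre to an adjacent carbon, generating a more stable tertiary carbocation.
Step 3: A weak base (a methanol molecule from the solvent) removes a proton from a carbon adjacent to the cationic centre; the electrons of that C–H bond become the new π(C=C) bond, giving the alkene.
Total: 3 elementary steps.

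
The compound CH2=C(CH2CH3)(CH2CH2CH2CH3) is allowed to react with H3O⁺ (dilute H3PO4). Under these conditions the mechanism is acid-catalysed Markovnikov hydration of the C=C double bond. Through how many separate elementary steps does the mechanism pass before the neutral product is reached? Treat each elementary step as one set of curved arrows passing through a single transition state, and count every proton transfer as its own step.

Step 1: Protonation of the alkene by H3O⁺: the π bond acts as the nucleophile and picks up H⁺, giving the more stable (Markovnikov) tertiary carbocation. H2O is released.
(No 1,2-shift: no single shift to an adjacent carbon would give a more stable cation.)
Step 2: Water acts as the nucleophile: an oxygen lone pair bonds to the cationic carbon, giving an oxonium-ion intermediate.
Step 3: H2O removes a proton from the oxonium oxygen, regenerating H3O⁺ and giving the neutral alcohol.
Total: 3 elementary steps.

3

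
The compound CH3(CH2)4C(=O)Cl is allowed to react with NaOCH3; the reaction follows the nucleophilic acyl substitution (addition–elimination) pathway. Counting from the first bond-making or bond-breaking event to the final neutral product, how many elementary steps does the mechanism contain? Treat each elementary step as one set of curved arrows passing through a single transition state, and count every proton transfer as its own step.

Step 1: CH3O⁻ adds to the carbonyl carbon; the C=O π electrons shift onto oxygen and a tetrahedral alkoxide intermediate forms.
Step 2: Collapse of the tetrahedral intermediate: the alkoxide oxygen pushes its lone pair back to re-form C=O while Cl⁻ leaves.
Total: 2 elementary steps.

2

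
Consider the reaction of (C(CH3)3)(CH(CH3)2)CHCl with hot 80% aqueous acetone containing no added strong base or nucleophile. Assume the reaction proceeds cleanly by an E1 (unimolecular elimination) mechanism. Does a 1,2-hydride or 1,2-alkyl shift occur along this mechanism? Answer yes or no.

The first-formed carbocation is secondary.
The adjacent isopropyl carbon already bears 2 other carbon substituents and has a hydrogen to migrate; after a 1,2-hydride shift from that carbon the positive charge sits on a tertiary centre.
Tertiary is more stable than secondary, so the shift occurs.

yes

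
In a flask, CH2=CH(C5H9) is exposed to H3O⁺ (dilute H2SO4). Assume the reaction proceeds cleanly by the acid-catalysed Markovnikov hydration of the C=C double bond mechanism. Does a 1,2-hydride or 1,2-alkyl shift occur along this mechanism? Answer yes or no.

The first-formed carbocation is secondary.
The adjacent cyclopentyl carbon already bears 2 other carbon substituents and has a hydrogen to migrate; after a 1,2-hydride shift from that carbon the positive charge sits on a tertiary centre.
Tertiary is more stable than secondary, so the shift occurs.

yes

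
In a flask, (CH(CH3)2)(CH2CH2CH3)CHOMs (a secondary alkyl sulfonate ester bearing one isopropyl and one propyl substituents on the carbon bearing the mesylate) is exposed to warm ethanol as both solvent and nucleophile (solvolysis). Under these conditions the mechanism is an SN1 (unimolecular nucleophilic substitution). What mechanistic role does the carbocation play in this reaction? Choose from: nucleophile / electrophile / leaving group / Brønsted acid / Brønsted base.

electrophile

Step 3: CH3CH2OH donates an oxygen lone pair into the empty p orbital of the cation, giving a protonated ether (an oxonium ion).
The carbocation accepts an electron pair into an empty or π* orbital — it is the electrophile.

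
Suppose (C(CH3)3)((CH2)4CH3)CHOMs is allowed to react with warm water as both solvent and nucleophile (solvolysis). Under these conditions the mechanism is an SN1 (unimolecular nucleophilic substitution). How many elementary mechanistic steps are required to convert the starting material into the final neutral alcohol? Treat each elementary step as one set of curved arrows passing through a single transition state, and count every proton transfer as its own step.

Step 1: Ionisation: the C–O σ-bond cleaves heterolytically; both bonding electrons depart with MsO⁻, leaving a secondary carbocation at the α-carbon.
Step 2: A methyl group with its bonding pair migrates from the adjacent tert-butyl carbon to the cationic centre — a 1,2-methyl shift — upgrading the secondary cation to a tertiary one.
Step 3: A lone pair on the oxygen of H2O attacks the carbocation, forming a new C–O σ-bond and an oxonium ion.
Step 4: A second solvent molecule removes the proton on oxygen, giving the neutral alcohol product.
Total: 4 elementary steps.

4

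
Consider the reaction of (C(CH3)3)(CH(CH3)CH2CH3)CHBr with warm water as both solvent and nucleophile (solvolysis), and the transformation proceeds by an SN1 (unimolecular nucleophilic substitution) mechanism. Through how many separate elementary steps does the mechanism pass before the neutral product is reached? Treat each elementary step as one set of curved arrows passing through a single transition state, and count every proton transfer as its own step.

Step 1: Rate-determining heterolysis of the C–Br bond gives Br⁻ and a secondary carbocation.
Step 2: Carbocation rearrangement: a 1,2-hydride shift from the adjacent sec-butyl carbon converts the initially-formed secondary cation into the more stable tertiary cation.
Step 3: Nucleophilic capture: the oxygen of H2O bonds to the cationic carbon, producing an oxonium-ion intermediate.
Step 4: Deprotonation of the oxonium oxygen by solvent water yields the neutral alcohol.
Total: 4 elementary steps.

4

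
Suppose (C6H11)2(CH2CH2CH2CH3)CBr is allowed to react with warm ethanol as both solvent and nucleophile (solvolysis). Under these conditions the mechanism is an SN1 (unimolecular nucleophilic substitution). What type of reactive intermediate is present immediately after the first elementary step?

tertiary carbocation

Step 1: Rate-determining heterolysis of the C–Br bond gives Br⁻ and a tertiary carbocation.
After step 1 the species present is a tertiary carbocation.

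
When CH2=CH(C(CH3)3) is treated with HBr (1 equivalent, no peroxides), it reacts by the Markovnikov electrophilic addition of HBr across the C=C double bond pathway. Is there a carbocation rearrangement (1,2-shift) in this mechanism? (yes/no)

yes

The first-formed carbocation is secondary.
The adjacent tert-butyl carbon has no hydrogen but bears methyl groups; migration of one methyl with its bonding pair (a 1,2-methyl shift) places the charge on a tertiary centre.
Tertiary is more stable than secondary, so the shift occurs.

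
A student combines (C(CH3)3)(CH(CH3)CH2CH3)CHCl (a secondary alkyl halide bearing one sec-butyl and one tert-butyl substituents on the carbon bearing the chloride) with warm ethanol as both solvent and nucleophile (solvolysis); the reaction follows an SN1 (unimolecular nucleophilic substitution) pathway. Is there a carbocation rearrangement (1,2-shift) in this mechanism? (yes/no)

yes

The first-formed carbocation is secondary.
The adjacent sec-butyl carbon already bears 2 other carbon substituents and has a hydrogen to migrate; after a 1,2-hydride shift from that carbon the positive charge sits on a tertiary centre.
Tertiary is more stable than secondary, so the shift occurs.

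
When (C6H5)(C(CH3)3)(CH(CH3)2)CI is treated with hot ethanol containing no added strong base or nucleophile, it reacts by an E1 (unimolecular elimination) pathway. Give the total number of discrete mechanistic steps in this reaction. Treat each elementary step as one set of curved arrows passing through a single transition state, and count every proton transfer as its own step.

Step 1: Ionisation: the C–I σ-bond cleaves heterolytically; both bonding electrons depart with I⁻, leaving a tertiary carbocation at the α-carbon.
(No 1,2-shift: no single shift to an adjacent carbon would give a more stable cation.)
Step 2: An ethanol molecule (solvent) deprotonates a β-carbon; as the C–H bond breaks, those electrons form the new alkene π bond.
Total: 2 elementary steps.

2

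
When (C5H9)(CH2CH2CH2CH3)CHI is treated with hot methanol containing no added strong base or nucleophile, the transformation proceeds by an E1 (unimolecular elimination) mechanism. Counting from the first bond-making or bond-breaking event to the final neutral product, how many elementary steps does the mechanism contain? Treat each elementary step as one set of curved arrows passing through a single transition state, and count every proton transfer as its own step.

3

Step 1: Ionisation: the C–I σ-bond cleaves heterolytically; both bonding electrons depart with I⁻, leaving a secondary carbocation at the α-carbon.
Step 2: A hydride (H with its bonding pair) migrates from the adjacent cyclopentyl carbon to the cationic centre — a 1,2-hydride shift — upgrading the secondary cation to a tertiary one.
Step 3: A weak base (a methanol molecule from the solvent) removes a proton from a carbon adjacent to the cationic centre; the electrons of that C–H bond become the new π(C=C) bond, giving the alkene.
Total: 3 elementary steps.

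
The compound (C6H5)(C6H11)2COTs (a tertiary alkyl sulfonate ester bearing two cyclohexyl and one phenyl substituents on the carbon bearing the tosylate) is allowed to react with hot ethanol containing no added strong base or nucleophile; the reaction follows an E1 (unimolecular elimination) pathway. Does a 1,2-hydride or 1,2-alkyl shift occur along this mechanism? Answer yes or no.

no

The first-formed carbocation is tertiary.
No single 1,2-shift to an adjacent carbon would produce a more-substituted cation than the one already present, so no rearrangement occurs.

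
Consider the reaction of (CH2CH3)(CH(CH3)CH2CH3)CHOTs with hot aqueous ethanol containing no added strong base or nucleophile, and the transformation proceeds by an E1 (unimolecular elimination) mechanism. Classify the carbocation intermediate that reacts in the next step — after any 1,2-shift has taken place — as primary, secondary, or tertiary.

tertiary

Step 1: The C–O bond breaks with both electrons going to the tosylate; TsO⁻ leaves and a secondary carbocation remains.
Step 2: A hydride (H with its bonding pair) migrates from the adjacent sec-butyl carbon to the cationic centre — a 1,2-hydride shift — upgrading the secondary cation to a tertiary one.
The cation rearranges from secondary to tertiary via a 1,2-hydride shift from the adjacent sec-butyl carbon; the tertiary cation is what reacts next.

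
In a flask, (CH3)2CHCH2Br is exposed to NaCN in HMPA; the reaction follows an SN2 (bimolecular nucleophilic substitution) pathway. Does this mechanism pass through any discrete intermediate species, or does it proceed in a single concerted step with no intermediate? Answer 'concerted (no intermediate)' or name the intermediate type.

Backside attack by CN⁻ on the carbon bearing the bromide: the new C–C bond forms as the C–Br bond breaks, with Walden inversion at carbon.
All bond changes occur in one transition state; no discrete intermediate is formed.

concerted (no intermediate)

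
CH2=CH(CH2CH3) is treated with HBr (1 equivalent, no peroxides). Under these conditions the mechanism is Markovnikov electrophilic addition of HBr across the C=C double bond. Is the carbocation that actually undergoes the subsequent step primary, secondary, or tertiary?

Step 1: The π electrons of the C=C bond attack a proton of HBr; Markovnikov addition places the new C–H on the less-substituted alkene carbon, so the positive charge ends up on the more-substituted carbon — a secondary carbocation. The H–Br bond breaks heterolytically, releasing Br⁻.
No single 1,2-shift to an adjacent carbon would give a more-substituted cation, so no rearrangement occurs.

secondary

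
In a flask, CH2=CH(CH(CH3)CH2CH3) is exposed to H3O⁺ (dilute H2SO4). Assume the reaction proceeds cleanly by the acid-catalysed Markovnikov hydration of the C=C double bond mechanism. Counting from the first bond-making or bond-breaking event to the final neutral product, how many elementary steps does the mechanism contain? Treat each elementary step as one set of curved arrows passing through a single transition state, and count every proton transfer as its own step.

4

Step 1: Protonation of the alkene by H3O⁺: the π bond acts as the nucleophile and picks up H⁺, giving the more stable (Markovnikov) secondary carbocation. H2O is released.
Step 2: Carbocation rearrangement: a 1,2-hydride shift from the adjacent sec-butyl carbon converts the initially-formed secondary cation into the more stable tertiary cation.
Step 3: Nucleophilic capture of the cation by H2O produces the protonated alcohol (an oxonium ion).
Step 4: Proton transfer from the O–H of the oxonium ion to H2O completes the catalytic cycle and yields the alcohol.
Total: 4 elementary steps.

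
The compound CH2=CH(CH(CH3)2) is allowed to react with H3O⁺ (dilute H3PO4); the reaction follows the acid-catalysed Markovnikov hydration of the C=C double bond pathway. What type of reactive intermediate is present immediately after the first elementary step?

secondary carbocation

Step 1: Protonation of the alkene by H3O⁺: the π bond acts as the nucleophile and picks up H⁺, giving the more stable (Markovnikov) secondary carbocation. H2O is released.
After step 1 the species present is a secondary carbocation.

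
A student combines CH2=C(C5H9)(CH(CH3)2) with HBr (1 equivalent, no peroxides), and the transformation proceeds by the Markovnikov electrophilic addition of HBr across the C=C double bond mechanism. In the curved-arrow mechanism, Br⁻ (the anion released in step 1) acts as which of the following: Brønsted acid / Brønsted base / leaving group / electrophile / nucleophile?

nucleophile

Step 2: Nucleophilic attack by Br⁻ on the carbocation completes the addition, giving R–Br.
Br⁻ (the anion released in step 1) donates an electron pair to form a new σ-bond to carbon — it is the nucleophile.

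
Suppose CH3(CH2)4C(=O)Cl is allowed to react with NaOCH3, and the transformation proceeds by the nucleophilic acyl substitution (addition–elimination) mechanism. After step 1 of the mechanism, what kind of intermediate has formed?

Step 1: CH3O⁻ adds to the carbonyl carbon; the C=O π electrons shift onto oxygen and a tetrahedral alkoxide intermediate forms.
After step 1 the species present is a tetrahedral intermediate.

tetrahedral intermediate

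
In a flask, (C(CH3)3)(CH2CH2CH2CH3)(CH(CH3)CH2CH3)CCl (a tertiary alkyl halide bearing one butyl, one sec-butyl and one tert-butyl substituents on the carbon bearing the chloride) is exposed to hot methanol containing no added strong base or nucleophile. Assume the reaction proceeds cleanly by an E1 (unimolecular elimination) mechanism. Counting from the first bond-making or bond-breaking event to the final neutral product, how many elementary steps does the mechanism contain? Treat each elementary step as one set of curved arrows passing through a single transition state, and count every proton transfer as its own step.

2

Step 1: Ionisation: the C–Cl σ-bond cleaves heterolytically; both bonding electrons depart with Cl⁻, leaving a tertiary carbocation at the α-carbon.
(No 1,2-shift: no single shift to an adjacent carbon would give a more stable cation.)
Step 2: Loss of a β-proton to a methanol molecule of the solvent: the C–H bonding pair collapses toward the cationic carbon to form the C=C π bond, yielding the alkene.
Total: 2 elementary steps.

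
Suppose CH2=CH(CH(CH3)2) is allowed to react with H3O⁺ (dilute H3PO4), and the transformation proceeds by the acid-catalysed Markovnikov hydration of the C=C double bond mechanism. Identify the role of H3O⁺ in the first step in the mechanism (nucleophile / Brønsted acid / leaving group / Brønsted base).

Brønsted acid

Step 1: Electrophilic addition begins with the π(C=C) electrons forming a bond to the proton of H3O⁺. Following Markovnikov's rule, the resulting cation is secondary. H2O is released.
H3O⁺ in the first step donates a proton in a proton-transfer step — a Brønsted acid.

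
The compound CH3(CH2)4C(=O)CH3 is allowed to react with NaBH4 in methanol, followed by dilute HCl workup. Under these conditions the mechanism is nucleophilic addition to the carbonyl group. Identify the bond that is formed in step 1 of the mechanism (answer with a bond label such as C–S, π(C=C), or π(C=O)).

C–H

Step 1: H⁻ (delivered from BH4⁻) attacks the sp² carbonyl carbon; the C=O π bond breaks and the electrons end up as a lone pair on the alkoxide oxygen of the tetrahedral intermediate.
The bond formed in this step is the C–H bond.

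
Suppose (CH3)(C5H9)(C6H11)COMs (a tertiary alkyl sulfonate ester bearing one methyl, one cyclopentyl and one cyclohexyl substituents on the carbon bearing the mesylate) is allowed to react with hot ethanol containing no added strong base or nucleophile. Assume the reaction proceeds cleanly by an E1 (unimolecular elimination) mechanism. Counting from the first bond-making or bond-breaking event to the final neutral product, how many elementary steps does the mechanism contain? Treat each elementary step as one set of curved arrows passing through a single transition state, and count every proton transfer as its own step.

Step 1: Unassisted departure of MsO⁻ (taking the C–O bonding pair) generates a tertiary carbocation.
(No 1,2-shift: no single shift to an adjacent carbon would give a more stable cation.)
Step 2: An ethanol molecule (solvent) deprotonates a β-carbon; as the C–H bond breaks, those electrons form the new alkene π bond.
Total: 2 elementary steps.

2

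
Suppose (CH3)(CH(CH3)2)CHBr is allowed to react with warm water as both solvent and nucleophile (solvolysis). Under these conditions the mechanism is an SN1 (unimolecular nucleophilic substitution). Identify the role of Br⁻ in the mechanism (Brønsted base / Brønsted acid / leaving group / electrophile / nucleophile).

Step 1: Unassisted departure of Br⁻ (taking the C–Br bonding pair) generates a secondary carbocation.
Br⁻ departs with both electrons of the breaking σ-bond — that is the definition of a leaving group.

leaving group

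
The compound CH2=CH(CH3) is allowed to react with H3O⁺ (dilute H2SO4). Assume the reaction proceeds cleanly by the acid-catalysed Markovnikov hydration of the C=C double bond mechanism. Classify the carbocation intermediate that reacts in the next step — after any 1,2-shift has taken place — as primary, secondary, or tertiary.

secondary

Step 1: Electrophilic addition begins with the π(C=C) electrons forming a bond to the proton of H3O⁺. Following Markovnikov's rule, the resulting cation is secondary. H2O is released.
No single 1,2-shift to an adjacent carbon would give a more-substituted cation, so no rearrangement occurs.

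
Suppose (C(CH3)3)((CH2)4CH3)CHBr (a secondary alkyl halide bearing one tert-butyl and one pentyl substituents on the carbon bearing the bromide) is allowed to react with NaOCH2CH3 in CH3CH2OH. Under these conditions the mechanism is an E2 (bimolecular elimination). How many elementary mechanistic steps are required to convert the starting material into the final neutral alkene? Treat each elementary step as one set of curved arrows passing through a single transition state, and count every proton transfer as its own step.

1

Step 1: Concerted anti-periplanar elimination: CH3CH2O⁻ abstracts a β-H while Br⁻ leaves, and the C–H electrons become the new C=C π bond — all in a single transition state.
Total: 1 elementary step.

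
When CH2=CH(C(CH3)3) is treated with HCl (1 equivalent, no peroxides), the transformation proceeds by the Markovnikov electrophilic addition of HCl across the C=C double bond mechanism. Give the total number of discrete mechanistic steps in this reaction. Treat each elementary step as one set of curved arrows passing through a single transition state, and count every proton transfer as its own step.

Step 1: Protonation of the alkene by HCl: the π bond acts as the nucleophile and picks up H⁺, giving the more stable (Markovnikov) secondary carbocation. The H–Cl bond breaks heterolytically, releasing Cl⁻.
Step 2: A 1,2-methyl shift from the adjacent tert-butyl carbon moves the positive charge from the secondary centre to an adjacent carbon, generating a more stable tertiary carbocation.
Step 3: Nucleophilic attack by Cl⁻ on the carbocation completes the addition, giving R–Cl.
Total: 3 elementary steps.

3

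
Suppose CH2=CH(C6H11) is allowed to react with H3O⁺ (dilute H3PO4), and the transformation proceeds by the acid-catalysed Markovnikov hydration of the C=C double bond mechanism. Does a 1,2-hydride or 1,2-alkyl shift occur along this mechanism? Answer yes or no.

The first-formed carbocation is secondary.
The adjacent cyclohexyl carbon already bears 2 other carbon substituents and has a hydrogen to migrate; after a 1,2-hydride shift from that carbon the positive charge sits on a tertiary centre.
Tertiary is more stable than secondary, so the shift occurs.

yes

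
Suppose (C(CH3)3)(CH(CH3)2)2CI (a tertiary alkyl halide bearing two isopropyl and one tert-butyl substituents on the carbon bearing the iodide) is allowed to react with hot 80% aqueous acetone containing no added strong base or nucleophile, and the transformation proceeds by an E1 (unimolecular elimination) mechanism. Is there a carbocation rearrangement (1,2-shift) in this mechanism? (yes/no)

The first-formed carbocation is tertiary.
No single 1,2-shift to an adjacent carbon would produce a more-substituted cation than the one already present, so no rearrangement occurs.

no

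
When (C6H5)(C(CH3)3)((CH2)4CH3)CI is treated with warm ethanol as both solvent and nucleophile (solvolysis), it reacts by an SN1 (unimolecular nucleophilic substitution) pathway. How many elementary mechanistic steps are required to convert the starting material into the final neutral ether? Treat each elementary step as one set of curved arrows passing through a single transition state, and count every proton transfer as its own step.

3

Step 1: Unassisted departure of I⁻ (taking the C–I bonding pair) generates a tertiary carbocation.
(No 1,2-shift: no single shift to an adjacent carbon would give a more stable cation.)
Step 2: Nucleophilic capture: the oxygen of CH3CH2OH bonds to the cationic carbon, producing an oxonium-ion intermediate.
Step 3: Deprotonation of the oxonium oxygen by solvent ethanol yields the neutral ether.
Total: 3 elementary steps.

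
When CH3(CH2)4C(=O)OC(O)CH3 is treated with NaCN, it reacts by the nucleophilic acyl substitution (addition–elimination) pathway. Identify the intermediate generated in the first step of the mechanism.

tetrahedral intermediate

Step 1: Nucleophilic addition of CN⁻ to the acyl carbon breaks the π(C=O) bond and yields a tetrahedral, anionic intermediate.
After step 1 the species present is a tetrahedral intermediate.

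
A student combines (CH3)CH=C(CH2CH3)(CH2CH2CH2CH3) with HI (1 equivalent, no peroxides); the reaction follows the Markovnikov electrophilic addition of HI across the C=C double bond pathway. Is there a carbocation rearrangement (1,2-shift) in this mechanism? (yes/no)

no

The first-formed carbocation is tertiary.
No single 1,2-shift to an adjacent carbon would produce a more-substituted cation than the one already present, so no rearrangement occurs.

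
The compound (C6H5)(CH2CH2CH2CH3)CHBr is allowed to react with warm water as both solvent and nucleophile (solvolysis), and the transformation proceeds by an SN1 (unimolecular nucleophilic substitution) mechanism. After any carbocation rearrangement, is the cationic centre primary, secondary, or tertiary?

secondary

Step 1: Rate-determining heterolysis of the C–Br bond gives Br⁻ and a secondary carbocation.
No single 1,2-shift to an adjacent carbon would give a more-substituted cation, so no rearrangement occurs.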